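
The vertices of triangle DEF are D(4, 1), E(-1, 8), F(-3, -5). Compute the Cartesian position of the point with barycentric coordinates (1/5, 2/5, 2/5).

(-4/5, 7/5)

G = (1/5)·D + (2/5)·E + (2/5)·F.
x-coordinate: (1/5)·4 + (2/5)·(-1) + (2/5)·(-3) = -4/5.
y-coordinate: (1/5)·1 + (2/5)·8 + (2/5)·(-5) = 7/5.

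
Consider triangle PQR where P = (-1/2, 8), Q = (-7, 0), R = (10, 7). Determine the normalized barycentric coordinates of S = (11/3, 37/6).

(1/3, 1/6, 1/2)

Signed area of the reference triangle: [PQR] = ½·((-1/2)·(0−7) + (-7)·(7−8) + 10·(8−0)) = ½·(7/2 + 7 + 80) = 181/4.
[SQR] = ½·((11/3)·(0−7) + (-7)·(7−(37/6)) + 10·(37/6−0)) = ½·(-77/3 − 35/6 + 185/3) = 181/12, so the P-coordinate is (181/12)/(181/4) = 1/3.
[PSR] = ½·((-1/2)·(37/6−7) + (11/3)·(7−8) + 10·(8−(37/6))) = ½·(5/12 − 11/3 + 55/3) = 181/24, so the Q-coordinate is 1/6.
[PQS] = ½·((-1/2)·(0−(37/6)) + (-7)·(37/6−8) + (11/3)·(8−0)) = ½·(37/12 + 77/6 + 88/3) = 181/8, so the R-coordinate is 1/2.
Check: 1/3 + 1/6 + 1/2 = 1.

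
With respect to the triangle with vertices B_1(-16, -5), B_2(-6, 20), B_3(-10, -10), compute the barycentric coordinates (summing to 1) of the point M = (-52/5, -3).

Signed area of the reference triangle: [B_1B_2B_3] = ½·((-16)·(20−(-10)) + (-6)·(-10−(-5)) + (-10)·(-5−20)) = ½·(-480 + 30 + 250) = -100.
[MB_2B_3] = ½·((-52/5)·(20−(-10)) + (-6)·(-10−(-3)) + (-10)·(-3−20)) = ½·(-312 + 42 + 230) = -20, so the B_1-coordinate is (-20)/(-100) = 1/5.
[B_1MB_3] = ½·((-16)·(-3−(-10)) + (-52/5)·(-10−(-5)) + (-10)·(-5−(-3))) = ½·(-112 + 52 + 20) = -20, so the B_2-coordinate is 1/5.
[B_1B_2M] = ½·((-16)·(20−(-3)) + (-6)·(-3−(-5)) + (-52/5)·(-5−20)) = ½·(-368 − 12 + 260) = -60, so the B_3-coordinate is 3/5.

(1/5, 1/5, 3/5)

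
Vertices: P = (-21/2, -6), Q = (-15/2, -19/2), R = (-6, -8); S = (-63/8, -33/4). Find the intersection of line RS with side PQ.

Barycentric coordinates of S with respect to PQR: (1/4, 1/2, 1/4).
On side PQ the R-coordinate is zero; dropping S's R-weight 1/4 and renormalizing the remaining 1/4 : 1/2 gives weights 1/3, 2/3 on P, Q.
T = (1/3)·(-21/2, -6) + (2/3)·(-15/2, -19/2) = (-17/2, -25/3).

(-17/2, -25/3)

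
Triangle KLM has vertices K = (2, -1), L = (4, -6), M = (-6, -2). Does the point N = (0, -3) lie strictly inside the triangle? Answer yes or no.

Barycentric coordinates of N: (1/3, 1/3, 1/3).
The three coordinates are positive, positive, positive; a point is interior exactly when all three are positive.

yes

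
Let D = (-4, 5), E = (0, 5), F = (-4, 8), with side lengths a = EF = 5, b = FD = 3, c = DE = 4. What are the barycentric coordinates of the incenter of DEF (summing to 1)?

(5/12, 1/4, 1/3)

The incenter has barycentric coordinates proportional to the opposite side lengths: (5 : 3 : 4).
Normalizing by 5+3+4 = 12 gives (5/12, 1/4, 1/3).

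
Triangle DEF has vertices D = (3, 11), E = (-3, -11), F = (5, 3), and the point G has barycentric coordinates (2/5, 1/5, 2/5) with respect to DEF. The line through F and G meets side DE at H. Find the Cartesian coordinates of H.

Line FG meets DE where the F-coordinate vanishes; zeroing G's F-weight and renormalizing leaves D, E-weights 2/5 : 1/5 → (2/3, 1/3).
So H = (2/3)·D + (1/3)·E = (1, 11/3).

(1, 11/3)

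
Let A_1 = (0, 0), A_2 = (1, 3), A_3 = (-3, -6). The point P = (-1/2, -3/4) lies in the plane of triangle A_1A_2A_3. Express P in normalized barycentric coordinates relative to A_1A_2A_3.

(1/2, 1/4, 1/4)

Signed area of the reference triangle: [A_1A_2A_3] = ½·(0·(3−(-6)) + 1·(-6−0) + (-3)·(0−3)) = ½·(0 − 6 + 9) = 3/2.
[PA_2A_3] = ½·((-1/2)·(3−(-6)) + 1·(-6−(-3/4)) + (-3)·(-3/4−3)) = ½·(-9/2 − 21/4 + 45/4) = 3/4, so the A_1-coordinate is (3/4)/(3/2) = 1/2.
[A_1PA_3] = ½·(0·(-3/4−(-6)) + (-1/2)·(-6−0) + (-3)·(0−(-3/4))) = ½·(0 + 3 − 9/4) = 3/8, so the A_2-coordinate is 1/4.
[A_1A_2P] = ½·(0·(3−(-3/4)) + 1·(-3/4−0) + (-1/2)·(0−3)) = ½·(0 − 3/4 + 3/2) = 3/8, so the A_3-coordinate is 1/4.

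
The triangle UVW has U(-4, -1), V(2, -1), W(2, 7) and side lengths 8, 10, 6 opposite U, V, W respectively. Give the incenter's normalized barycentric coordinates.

(1/3, 5/12, 1/4)

The incenter has barycentric coordinates proportional to the opposite side lengths: (8 : 10 : 6).
Normalizing by 8+10+6 = 24 gives (1/3, 5/12, 1/4).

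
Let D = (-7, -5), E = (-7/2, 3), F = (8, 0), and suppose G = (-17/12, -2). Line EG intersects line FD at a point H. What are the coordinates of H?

Barycentric coordinates of G with respect to DEF: (1/2, 1/6, 1/3).
On side FD the E-coordinate is zero; dropping G's E-weight 1/6 and renormalizing the remaining 1/3 : 1/2 gives weights 2/5, 3/5 on F, D.
H = (2/5)·(8, 0) + (3/5)·(-7, -5) = (-1, -3).

(-1, -3)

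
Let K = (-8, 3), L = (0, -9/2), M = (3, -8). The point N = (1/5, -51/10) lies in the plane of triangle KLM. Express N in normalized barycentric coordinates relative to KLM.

Signed area of the reference triangle: [KLM] = ½·((-8)·(-9/2−(-8)) + 0·(-8−3) + 3·(3−(-9/2))) = ½·(-28 + 0 + 45/2) = -11/4.
[NLM] = ½·((1/5)·(-9/2−(-8)) + 0·(-8−(-51/10)) + 3·(-51/10−(-9/2))) = ½·(7/10 + 0 − 9/5) = -11/20, so the K-coordinate is (-11/20)/(-11/4) = 1/5.
[KNM] = ½·((-8)·(-51/10−(-8)) + (1/5)·(-8−3) + 3·(3−(-51/10))) = ½·(-116/5 − 11/5 + 243/10) = -11/20, so the L-coordinate is 1/5.
[KLN] = ½·((-8)·(-9/2−(-51/10)) + 0·(-51/10−3) + (1/5)·(3−(-9/2))) = ½·(-24/5 + 0 + 3/2) = -33/20, so the M-coordinate is 3/5.

(1/5, 1/5, 3/5)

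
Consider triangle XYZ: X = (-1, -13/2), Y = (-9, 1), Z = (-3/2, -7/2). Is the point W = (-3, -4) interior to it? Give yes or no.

Barycentric coordinates of W: (14/27, 19/81, 20/81).
The three coordinates are positive, positive, positive; a point is interior exactly when all three are positive.

yes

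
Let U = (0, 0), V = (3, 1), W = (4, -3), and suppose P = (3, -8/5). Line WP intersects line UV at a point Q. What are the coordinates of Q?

Barycentric coordinates of P with respect to UVW: (1/5, 1/5, 3/5).
On side UV the W-coordinate is zero; dropping P's W-weight 3/5 and renormalizing the remaining 1/5 : 1/5 gives weights 1/2, 1/2 on U, V.
Q = (1/2)·(0, 0) + (1/2)·(3, 1) = (3/2, 1/2).

(3/2, 1/2)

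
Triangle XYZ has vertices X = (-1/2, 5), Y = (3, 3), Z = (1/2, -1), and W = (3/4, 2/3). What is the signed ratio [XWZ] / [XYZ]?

[XYZ] = ½·((-1/2)·(3−(-1)) + 3·(-1−5) + (1/2)·(5−3)) = ½·(-2 − 18 + 1) = -19/2.
[XWZ] = ½·((-1/2)·(2/3−(-1)) + (3/4)·(-1−5) + (1/2)·(5−(2/3))) = ½·(-5/6 − 9/2 + 13/6) = -19/12, so the ratio is (-19/12)/(-19/2) = 1/6.

1/6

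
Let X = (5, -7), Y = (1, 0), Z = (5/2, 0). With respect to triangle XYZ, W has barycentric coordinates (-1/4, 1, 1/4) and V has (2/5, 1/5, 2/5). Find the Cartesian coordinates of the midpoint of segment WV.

Barycentric coordinates of the midpoint are the average: (3/40, 3/5, 13/40).
Converting: (3/40)·X + (3/5)·Y + (13/40)·Z = (143/80, -21/40).

(143/80, -21/40)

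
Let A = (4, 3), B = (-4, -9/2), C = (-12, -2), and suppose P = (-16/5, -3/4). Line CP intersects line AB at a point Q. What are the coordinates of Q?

(4/7, -3/14)

Barycentric coordinates of P with respect to ABC: (2/5, 3/10, 3/10).
On side AB the C-coordinate is zero; dropping P's C-weight 3/10 and renormalizing the remaining 2/5 : 3/10 gives weights 4/7, 3/7 on A, B.
Q = (4/7)·(4, 3) + (3/7)·(-4, -9/2) = (4/7, -3/14).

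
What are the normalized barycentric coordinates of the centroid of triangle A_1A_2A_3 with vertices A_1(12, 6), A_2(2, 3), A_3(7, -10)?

The centroid is the average of the vertices, so each weight is 1/3.

(1/3, 1/3, 1/3)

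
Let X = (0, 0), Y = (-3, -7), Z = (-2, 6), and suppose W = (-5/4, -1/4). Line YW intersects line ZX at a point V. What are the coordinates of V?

Barycentric coordinates of W with respect to XYZ: (1/2, 1/4, 1/4).
On side ZX the Y-coordinate is zero; dropping W's Y-weight 1/4 and renormalizing the remaining 1/4 : 1/2 gives weights 1/3, 2/3 on Z, X.
V = (1/3)·(-2, 6) + (2/3)·(0, 0) = (-2/3, 2).

(-2/3, 2)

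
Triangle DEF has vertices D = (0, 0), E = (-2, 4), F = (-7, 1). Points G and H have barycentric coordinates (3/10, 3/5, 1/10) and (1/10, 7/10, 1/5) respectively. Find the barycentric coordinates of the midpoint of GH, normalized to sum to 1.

Since both coordinate triples sum to 1, the midpoint's barycentrics are the componentwise average.
(3/10+1/10)/2 = 1/5; similarly 13/20 and 3/20.

(1/5, 13/20, 3/20)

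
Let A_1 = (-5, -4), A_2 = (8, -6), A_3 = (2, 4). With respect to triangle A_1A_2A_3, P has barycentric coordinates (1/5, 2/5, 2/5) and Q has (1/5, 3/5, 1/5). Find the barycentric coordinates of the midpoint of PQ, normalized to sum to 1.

Since both coordinate triples sum to 1, the midpoint's barycentrics are the componentwise average.
(1/5+1/5)/2 = 1/5; similarly 1/2 and 3/10.

(1/5, 1/2, 3/10)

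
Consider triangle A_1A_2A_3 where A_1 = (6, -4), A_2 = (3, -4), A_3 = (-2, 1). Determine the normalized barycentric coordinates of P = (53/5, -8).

Signed area of the reference triangle: [A_1A_2A_3] = ½·(6·(-4−1) + 3·(1−(-4)) + (-2)·(-4−(-4))) = ½·(-30 + 15 + 0) = -15/2.
[PA_2A_3] = ½·((53/5)·(-4−1) + 3·(1−(-8)) + (-2)·(-8−(-4))) = ½·(-53 + 27 + 8) = -9, so the A_1-coordinate is (-9)/(-15/2) = 6/5.
[A_1PA_3] = ½·(6·(-8−1) + (53/5)·(1−(-4)) + (-2)·(-4−(-8))) = ½·(-54 + 53 − 8) = -9/2, so the A_2-coordinate is 3/5.
[A_1A_2P] = ½·(6·(-4−(-8)) + 3·(-8−(-4)) + (53/5)·(-4−(-4))) = ½·(24 − 12 + 0) = 6, so the A_3-coordinate is -4/5.
Check: 6/5 + 3/5 − 4/5 = 1.

(6/5, 3/5, -4/5)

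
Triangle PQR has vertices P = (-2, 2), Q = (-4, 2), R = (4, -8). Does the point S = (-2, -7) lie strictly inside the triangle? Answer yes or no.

Barycentric coordinates of S: (-13/5, 27/10, 9/10).
The three coordinates are negative, positive, positive; a point is interior exactly when all three are positive.

no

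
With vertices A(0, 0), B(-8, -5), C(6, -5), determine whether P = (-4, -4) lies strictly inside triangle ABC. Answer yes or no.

yes

Barycentric coordinates of P: (1/5, 22/35, 6/35).
The three coordinates are positive, positive, positive; a point is interior exactly when all three are positive.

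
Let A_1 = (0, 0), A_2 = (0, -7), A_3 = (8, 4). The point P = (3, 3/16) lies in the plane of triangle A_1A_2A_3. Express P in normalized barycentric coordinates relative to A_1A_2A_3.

(7/16, 3/16, 3/8)

Signed area of the reference triangle: [A_1A_2A_3] = ½·(0·(-7−4) + 0·(4−0) + 8·(0−(-7))) = ½·(0 + 0 + 56) = 28.
[PA_2A_3] = ½·(3·(-7−4) + 0·(4−(3/16)) + 8·(3/16−(-7))) = ½·(-33 + 0 + 115/2) = 49/4, so the A_1-coordinate is (49/4)/28 = 7/16.
[A_1PA_3] = ½·(0·(3/16−4) + 3·(4−0) + 8·(0−(3/16))) = ½·(0 + 12 − 3/2) = 21/4, so the A_2-coordinate is 3/16.
[A_1A_2P] = ½·(0·(-7−(3/16)) + 0·(3/16−0) + 3·(0−(-7))) = ½·(0 + 0 + 21) = 21/2, so the A_3-coordinate is 3/8.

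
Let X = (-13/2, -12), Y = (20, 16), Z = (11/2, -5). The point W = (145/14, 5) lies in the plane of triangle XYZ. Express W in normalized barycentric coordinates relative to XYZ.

(2/7, 4/7, 1/7)

Signed area of the reference triangle: [XYZ] = ½·((-13/2)·(16−(-5)) + 20·(-5−(-12)) + (11/2)·(-12−16)) = ½·(-273/2 + 140 − 154) = -301/4.
[WYZ] = ½·((145/14)·(16−(-5)) + 20·(-5−5) + (11/2)·(5−16)) = ½·(435/2 − 200 − 121/2) = -43/2, so the X-coordinate is (-43/2)/(-301/4) = 2/7.
[XWZ] = ½·((-13/2)·(5−(-5)) + (145/14)·(-5−(-12)) + (11/2)·(-12−5)) = ½·(-65 + 145/2 − 187/2) = -43, so the Y-coordinate is 4/7.
[XYW] = ½·((-13/2)·(16−5) + 20·(5−(-12)) + (145/14)·(-12−16)) = ½·(-143/2 + 340 − 290) = -43/4, so the Z-coordinate is 1/7.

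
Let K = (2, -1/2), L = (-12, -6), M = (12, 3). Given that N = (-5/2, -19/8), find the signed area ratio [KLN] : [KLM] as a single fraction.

[KLM] = ½·(2·(-6−3) + (-12)·(3−(-1/2)) + 12·(-1/2−(-6))) = ½·(-18 − 42 + 66) = 3.
[KLN] = ½·(2·(-6−(-19/8)) + (-12)·(-19/8−(-1/2)) + (-5/2)·(-1/2−(-6))) = ½·(-29/4 + 45/2 − 55/4) = 3/4, so the ratio is (3/4)/3 = 1/4.

1/4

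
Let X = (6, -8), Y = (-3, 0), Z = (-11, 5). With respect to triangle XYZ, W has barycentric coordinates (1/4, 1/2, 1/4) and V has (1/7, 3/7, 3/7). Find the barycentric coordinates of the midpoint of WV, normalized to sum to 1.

Since both coordinate triples sum to 1, the midpoint's barycentrics are the componentwise average.
(1/4+1/7)/2 = 11/56; similarly 13/28 and 19/56.

(11/56, 13/28, 19/56)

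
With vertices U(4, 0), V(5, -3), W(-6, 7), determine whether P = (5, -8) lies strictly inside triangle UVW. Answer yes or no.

no

Barycentric coordinates of P: (-55/23, 73/23, 5/23).
The three coordinates are negative, positive, positive; a point is interior exactly when all three are positive.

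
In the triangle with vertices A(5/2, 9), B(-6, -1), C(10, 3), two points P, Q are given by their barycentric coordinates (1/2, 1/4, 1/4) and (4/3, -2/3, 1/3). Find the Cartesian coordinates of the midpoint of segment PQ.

(155/24, 28/3)

Barycentric coordinates of the midpoint are the average: (11/12, -5/24, 7/24).
Converting: (11/12)·A + (-5/24)·B + (7/24)·C = (155/24, 28/3).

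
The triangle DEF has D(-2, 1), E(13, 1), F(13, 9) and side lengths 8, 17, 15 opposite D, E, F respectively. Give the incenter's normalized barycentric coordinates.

The incenter has barycentric coordinates proportional to the opposite side lengths: (8 : 17 : 15).
Normalizing by 8+17+15 = 40 gives (1/5, 17/40, 3/8).

(1/5, 17/40, 3/8)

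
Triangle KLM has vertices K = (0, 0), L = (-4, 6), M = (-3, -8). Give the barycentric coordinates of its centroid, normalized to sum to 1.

(1/3, 1/3, 1/3)

The centroid is the average of the vertices, so each weight is 1/3.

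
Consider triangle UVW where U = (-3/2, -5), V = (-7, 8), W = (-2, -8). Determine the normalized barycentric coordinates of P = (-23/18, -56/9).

Signed area of the reference triangle: [UVW] = ½·((-3/2)·(8−(-8)) + (-7)·(-8−(-5)) + (-2)·(-5−8)) = ½·(-24 + 21 + 26) = 23/2.
[PVW] = ½·((-23/18)·(8−(-8)) + (-7)·(-8−(-56/9)) + (-2)·(-56/9−8)) = ½·(-184/9 + 112/9 + 256/9) = 92/9, so the U-coordinate is (92/9)/(23/2) = 8/9.
[UPW] = ½·((-3/2)·(-56/9−(-8)) + (-23/18)·(-8−(-5)) + (-2)·(-5−(-56/9))) = ½·(-8/3 + 23/6 − 22/9) = -23/36, so the V-coordinate is -1/18.
[UVP] = ½·((-3/2)·(8−(-56/9)) + (-7)·(-56/9−(-5)) + (-23/18)·(-5−8)) = ½·(-64/3 + 77/9 + 299/18) = 23/12, so the W-coordinate is 1/6.
Check: 8/9 − 1/18 + 1/6 = 1.

(8/9, -1/18, 1/6)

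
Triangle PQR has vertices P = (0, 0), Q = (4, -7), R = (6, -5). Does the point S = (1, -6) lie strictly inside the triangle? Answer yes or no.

no

Barycentric coordinates of S: (4/11, 31/22, -17/22).
The three coordinates are positive, positive, negative; a point is interior exactly when all three are positive.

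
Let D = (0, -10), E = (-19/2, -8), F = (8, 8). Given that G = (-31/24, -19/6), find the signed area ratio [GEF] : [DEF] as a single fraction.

[DEF] = ½·(0·(-8−8) + (-19/2)·(8−(-10)) + 8·(-10−(-8))) = ½·(0 − 171 − 16) = -187/2.
[GEF] = ½·((-31/24)·(-8−8) + (-19/2)·(8−(-19/6)) + 8·(-19/6−(-8))) = ½·(62/3 − 1273/12 + 116/3) = -187/8, so the ratio is (-187/8)/(-187/2) = 1/4.

1/4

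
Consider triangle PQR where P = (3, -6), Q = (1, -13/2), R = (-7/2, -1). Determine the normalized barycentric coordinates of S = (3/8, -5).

Signed area of the reference triangle: [PQR] = ½·(3·(-13/2−(-1)) + 1·(-1−(-6)) + (-7/2)·(-6−(-13/2))) = ½·(-33/2 + 5 − 7/4) = -53/8.
[SQR] = ½·((3/8)·(-13/2−(-1)) + 1·(-1−(-5)) + (-7/2)·(-5−(-13/2))) = ½·(-33/16 + 4 − 21/4) = -53/32, so the P-coordinate is (-53/32)/(-53/8) = 1/4.
[PSR] = ½·(3·(-5−(-1)) + (3/8)·(-1−(-6)) + (-7/2)·(-6−(-5))) = ½·(-12 + 15/8 + 7/2) = -53/16, so the Q-coordinate is 1/2.
[PQS] = ½·(3·(-13/2−(-5)) + 1·(-5−(-6)) + (3/8)·(-6−(-13/2))) = ½·(-9/2 + 1 + 3/16) = -53/32, so the R-coordinate is 1/4.
Check: 1/4 + 1/2 + 1/4 = 1.

(1/4, 1/2, 1/4)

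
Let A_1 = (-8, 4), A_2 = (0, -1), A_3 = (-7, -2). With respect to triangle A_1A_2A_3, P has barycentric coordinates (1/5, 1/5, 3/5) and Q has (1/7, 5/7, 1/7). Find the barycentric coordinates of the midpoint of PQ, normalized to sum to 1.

(6/35, 16/35, 13/35)

Since both coordinate triples sum to 1, the midpoint's barycentrics are the componentwise average.
(1/5+1/7)/2 = 6/35; similarly 16/35 and 13/35.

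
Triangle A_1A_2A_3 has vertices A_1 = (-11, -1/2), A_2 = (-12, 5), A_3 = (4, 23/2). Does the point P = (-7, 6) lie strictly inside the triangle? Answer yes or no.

Barycentric coordinates of P: (11/63, 11/21, 19/63).
The three coordinates are positive, positive, positive; a point is interior exactly when all three are positive.

yes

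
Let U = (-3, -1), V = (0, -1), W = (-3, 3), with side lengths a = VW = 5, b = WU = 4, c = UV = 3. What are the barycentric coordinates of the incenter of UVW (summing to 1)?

(5/12, 1/3, 1/4)

The incenter has barycentric coordinates proportional to the opposite side lengths: (5 : 4 : 3).
Normalizing by 5+4+3 = 12 gives (5/12, 1/3, 1/4).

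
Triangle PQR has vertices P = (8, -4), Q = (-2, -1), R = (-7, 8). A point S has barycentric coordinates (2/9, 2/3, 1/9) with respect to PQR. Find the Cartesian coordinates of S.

(-1/3, -2/3)

S = (2/9)·P + (2/3)·Q + (1/9)·R.
x-coordinate: (2/9)·8 + (2/3)·(-2) + (1/9)·(-7) = -1/3.
y-coordinate: (2/9)·(-4) + (2/3)·(-1) + (1/9)·8 = -2/3.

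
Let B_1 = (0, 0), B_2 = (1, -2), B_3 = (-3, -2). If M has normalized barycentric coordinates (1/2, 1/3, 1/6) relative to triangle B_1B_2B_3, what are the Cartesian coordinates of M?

M = (1/2)·B_1 + (1/3)·B_2 + (1/6)·B_3.
x-coordinate: (1/2)·0 + (1/3)·1 + (1/6)·(-3) = -1/6.
y-coordinate: (1/2)·0 + (1/3)·(-2) + (1/6)·(-2) = -1.

(-1/6, -1)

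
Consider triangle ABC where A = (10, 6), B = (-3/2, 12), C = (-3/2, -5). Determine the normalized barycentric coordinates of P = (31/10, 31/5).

Signed area of the reference triangle: [ABC] = ½·(10·(12−(-5)) + (-3/2)·(-5−6) + (-3/2)·(6−12)) = ½·(170 + 33/2 + 9) = 391/4.
[PBC] = ½·((31/10)·(12−(-5)) + (-3/2)·(-5−(31/5)) + (-3/2)·(31/5−12)) = ½·(527/10 + 84/5 + 87/10) = 391/10, so the A-coordinate is (391/10)/(391/4) = 2/5.
[APC] = ½·(10·(31/5−(-5)) + (31/10)·(-5−6) + (-3/2)·(6−(31/5))) = ½·(112 − 341/10 + 3/10) = 391/10, so the B-coordinate is 2/5.
[ABP] = ½·(10·(12−(31/5)) + (-3/2)·(31/5−6) + (31/10)·(6−12)) = ½·(58 − 3/10 − 93/5) = 391/20, so the C-coordinate is 1/5.
Check: 2/5 + 2/5 + 1/5 = 1.

(2/5, 2/5, 1/5)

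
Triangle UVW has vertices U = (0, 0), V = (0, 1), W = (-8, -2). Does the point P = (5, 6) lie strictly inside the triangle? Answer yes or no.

Barycentric coordinates of P: (-25/8, 19/4, -5/8).
The three coordinates are negative, positive, negative; a point is interior exactly when all three are positive.

no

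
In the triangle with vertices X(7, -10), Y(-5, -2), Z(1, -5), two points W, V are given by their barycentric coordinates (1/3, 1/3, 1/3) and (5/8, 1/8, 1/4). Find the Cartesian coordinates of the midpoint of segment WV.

Barycentric coordinates of the midpoint are the average: (23/48, 11/48, 7/24).
Converting: (23/48)·X + (11/48)·Y + (7/24)·Z = (5/2, -161/24).

(5/2, -161/24)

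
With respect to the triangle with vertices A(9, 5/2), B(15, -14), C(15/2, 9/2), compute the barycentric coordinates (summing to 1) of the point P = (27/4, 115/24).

Signed area of the reference triangle: [ABC] = ½·(9·(-14−(9/2)) + 15·(9/2−(5/2)) + (15/2)·(5/2−(-14))) = ½·(-333/2 + 30 + 495/4) = -51/8.
[PBC] = ½·((27/4)·(-14−(9/2)) + 15·(9/2−(115/24)) + (15/2)·(115/24−(-14))) = ½·(-999/8 − 35/8 + 2255/16) = 187/32, so the A-coordinate is (187/32)/(-51/8) = -11/12.
[APC] = ½·(9·(115/24−(9/2)) + (27/4)·(9/2−(5/2)) + (15/2)·(5/2−(115/24))) = ½·(21/8 + 27/2 − 275/16) = -17/32, so the B-coordinate is 1/12.
[ABP] = ½·(9·(-14−(115/24)) + 15·(115/24−(5/2)) + (27/4)·(5/2−(-14))) = ½·(-1353/8 + 275/8 + 891/8) = -187/16, so the C-coordinate is 11/6.
Check: -11/12 + 1/12 + 11/6 = 1.

(-11/12, 1/12, 11/6)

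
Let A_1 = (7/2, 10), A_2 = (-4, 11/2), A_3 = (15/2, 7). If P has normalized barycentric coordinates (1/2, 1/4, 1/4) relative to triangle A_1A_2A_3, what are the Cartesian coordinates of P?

P = (1/2)·A_1 + (1/4)·A_2 + (1/4)·A_3.
x-coordinate: (1/2)·(7/2) + (1/4)·(-4) + (1/4)·(15/2) = 21/8.
y-coordinate: (1/2)·10 + (1/4)·(11/2) + (1/4)·7 = 65/8.

(21/8, 65/8)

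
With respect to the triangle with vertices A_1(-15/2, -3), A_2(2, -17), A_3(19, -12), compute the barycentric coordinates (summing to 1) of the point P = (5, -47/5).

(2/5, 1/5, 2/5)

Signed area of the reference triangle: [A_1A_2A_3] = ½·((-15/2)·(-17−(-12)) + 2·(-12−(-3)) + 19·(-3−(-17))) = ½·(75/2 − 18 + 266) = 571/4.
[PA_2A_3] = ½·(5·(-17−(-12)) + 2·(-12−(-47/5)) + 19·(-47/5−(-17))) = ½·(-25 − 26/5 + 722/5) = 571/10, so the A_1-coordinate is (571/10)/(571/4) = 2/5.
[A_1PA_3] = ½·((-15/2)·(-47/5−(-12)) + 5·(-12−(-3)) + 19·(-3−(-47/5))) = ½·(-39/2 − 45 + 608/5) = 571/20, so the A_2-coordinate is 1/5.
[A_1A_2P] = ½·((-15/2)·(-17−(-47/5)) + 2·(-47/5−(-3)) + 5·(-3−(-17))) = ½·(57 − 64/5 + 70) = 571/10, so the A_3-coordinate is 2/5.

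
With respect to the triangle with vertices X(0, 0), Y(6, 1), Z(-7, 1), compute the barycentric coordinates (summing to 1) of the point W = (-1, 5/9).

Signed area of the reference triangle: [XYZ] = ½·(0·(1−1) + 6·(1−0) + (-7)·(0−1)) = ½·(0 + 6 + 7) = 13/2.
[WYZ] = ½·((-1)·(1−1) + 6·(1−(5/9)) + (-7)·(5/9−1)) = ½·(0 + 8/3 + 28/9) = 26/9, so the X-coordinate is (26/9)/(13/2) = 4/9.
[XWZ] = ½·(0·(5/9−1) + (-1)·(1−0) + (-7)·(0−(5/9))) = ½·(0 − 1 + 35/9) = 13/9, so the Y-coordinate is 2/9.
[XYW] = ½·(0·(1−(5/9)) + 6·(5/9−0) + (-1)·(0−1)) = ½·(0 + 10/3 + 1) = 13/6, so the Z-coordinate is 1/3.

(4/9, 2/9, 1/3)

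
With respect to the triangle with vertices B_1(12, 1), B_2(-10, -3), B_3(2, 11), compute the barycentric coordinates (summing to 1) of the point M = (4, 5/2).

(1/2, 1/4, 1/4)

Signed area of the reference triangle: [B_1B_2B_3] = ½·(12·(-3−11) + (-10)·(11−1) + 2·(1−(-3))) = ½·(-168 − 100 + 8) = -130.
[MB_2B_3] = ½·(4·(-3−11) + (-10)·(11−(5/2)) + 2·(5/2−(-3))) = ½·(-56 − 85 + 11) = -65, so the B_1-coordinate is (-65)/(-130) = 1/2.
[B_1MB_3] = ½·(12·(5/2−11) + 4·(11−1) + 2·(1−(5/2))) = ½·(-102 + 40 − 3) = -65/2, so the B_2-coordinate is 1/4.
[B_1B_2M] = ½·(12·(-3−(5/2)) + (-10)·(5/2−1) + 4·(1−(-3))) = ½·(-66 − 15 + 16) = -65/2, so the B_3-coordinate is 1/4.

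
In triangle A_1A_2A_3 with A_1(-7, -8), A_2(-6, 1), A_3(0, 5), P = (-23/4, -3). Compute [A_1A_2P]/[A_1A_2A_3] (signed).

1/8

[A_1A_2A_3] = ½·((-7)·(1−5) + (-6)·(5−(-8)) + 0·(-8−1)) = ½·(28 − 78 + 0) = -25.
[A_1A_2P] = ½·((-7)·(1−(-3)) + (-6)·(-3−(-8)) + (-23/4)·(-8−1)) = ½·(-28 − 30 + 207/4) = -25/8, so the ratio is (-25/8)/(-25) = 1/8.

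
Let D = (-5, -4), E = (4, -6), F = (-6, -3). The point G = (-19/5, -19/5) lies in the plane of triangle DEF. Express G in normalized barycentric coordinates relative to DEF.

Signed area of the reference triangle: [DEF] = ½·((-5)·(-6−(-3)) + 4·(-3−(-4)) + (-6)·(-4−(-6))) = ½·(15 + 4 − 12) = 7/2.
[GEF] = ½·((-19/5)·(-6−(-3)) + 4·(-3−(-19/5)) + (-6)·(-19/5−(-6))) = ½·(57/5 + 16/5 − 66/5) = 7/10, so the D-coordinate is (7/10)/(7/2) = 1/5.
[DGF] = ½·((-5)·(-19/5−(-3)) + (-19/5)·(-3−(-4)) + (-6)·(-4−(-19/5))) = ½·(4 − 19/5 + 6/5) = 7/10, so the E-coordinate is 1/5.
[DEG] = ½·((-5)·(-6−(-19/5)) + 4·(-19/5−(-4)) + (-19/5)·(-4−(-6))) = ½·(11 + 4/5 − 38/5) = 21/10, so the F-coordinate is 3/5.

(1/5, 1/5, 3/5)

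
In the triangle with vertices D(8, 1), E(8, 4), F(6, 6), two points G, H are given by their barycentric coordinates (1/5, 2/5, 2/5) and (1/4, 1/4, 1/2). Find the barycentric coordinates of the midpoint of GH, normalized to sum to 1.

Since both coordinate triples sum to 1, the midpoint's barycentrics are the componentwise average.
(1/5+1/4)/2 = 9/40; similarly 13/40 and 9/20.

(9/40, 13/40, 9/20)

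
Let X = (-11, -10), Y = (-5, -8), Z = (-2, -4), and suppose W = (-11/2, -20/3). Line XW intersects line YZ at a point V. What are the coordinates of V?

Barycentric coordinates of W with respect to XYZ: (1/3, 1/6, 1/2).
On side YZ the X-coordinate is zero; dropping W's X-weight 1/3 and renormalizing the remaining 1/6 : 1/2 gives weights 1/4, 3/4 on Y, Z.
V = (1/4)·(-5, -8) + (3/4)·(-2, -4) = (-11/4, -5).

(-11/4, -5)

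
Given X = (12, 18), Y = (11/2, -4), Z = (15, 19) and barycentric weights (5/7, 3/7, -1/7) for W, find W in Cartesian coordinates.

W = (5/7)·X + (3/7)·Y + (-1/7)·Z.
x-coordinate: (5/7)·12 + (3/7)·(11/2) + (-1/7)·15 = 123/14.
y-coordinate: (5/7)·18 + (3/7)·(-4) + (-1/7)·19 = 59/7.

(123/14, 59/7)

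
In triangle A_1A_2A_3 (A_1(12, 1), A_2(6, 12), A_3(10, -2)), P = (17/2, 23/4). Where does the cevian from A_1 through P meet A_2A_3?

Barycentric coordinates of P with respect to A_1A_2A_3: (1/4, 1/2, 1/4).
On side A_2A_3 the A_1-coordinate is zero; dropping P's A_1-weight 1/4 and renormalizing the remaining 1/2 : 1/4 gives weights 2/3, 1/3 on A_2, A_3.
Q = (2/3)·(6, 12) + (1/3)·(10, -2) = (22/3, 22/3).

(22/3, 22/3)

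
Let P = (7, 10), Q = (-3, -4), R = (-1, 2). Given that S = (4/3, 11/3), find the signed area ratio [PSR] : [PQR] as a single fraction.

[PQR] = ½·(7·(-4−2) + (-3)·(2−10) + (-1)·(10−(-4))) = ½·(-42 + 24 − 14) = -16.
[PSR] = ½·(7·(11/3−2) + (4/3)·(2−10) + (-1)·(10−(11/3))) = ½·(35/3 − 32/3 − 19/3) = -8/3, so the ratio is (-8/3)/(-16) = 1/6.

1/6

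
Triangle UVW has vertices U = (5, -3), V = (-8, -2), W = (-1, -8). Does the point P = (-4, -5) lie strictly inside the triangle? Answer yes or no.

Barycentric coordinates of P: (3/71, 33/71, 35/71).
The three coordinates are positive, positive, positive; a point is interior exactly when all three are positive.

yes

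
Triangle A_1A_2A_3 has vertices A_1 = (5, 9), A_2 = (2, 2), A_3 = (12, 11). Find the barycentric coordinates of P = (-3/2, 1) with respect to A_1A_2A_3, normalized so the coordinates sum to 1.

Signed area of the reference triangle: [A_1A_2A_3] = ½·(5·(2−11) + 2·(11−9) + 12·(9−2)) = ½·(-45 + 4 + 84) = 43/2.
[PA_2A_3] = ½·((-3/2)·(2−11) + 2·(11−1) + 12·(1−2)) = ½·(27/2 + 20 − 12) = 43/4, so the A_1-coordinate is (43/4)/(43/2) = 1/2.
[A_1PA_3] = ½·(5·(1−11) + (-3/2)·(11−9) + 12·(9−1)) = ½·(-50 − 3 + 96) = 43/2, so the A_2-coordinate is 1.
[A_1A_2P] = ½·(5·(2−1) + 2·(1−9) + (-3/2)·(9−2)) = ½·(5 − 16 − 21/2) = -43/4, so the A_3-coordinate is -1/2.
Check: 1/2 + 1 − 1/2 = 1.

(1/2, 1, -1/2)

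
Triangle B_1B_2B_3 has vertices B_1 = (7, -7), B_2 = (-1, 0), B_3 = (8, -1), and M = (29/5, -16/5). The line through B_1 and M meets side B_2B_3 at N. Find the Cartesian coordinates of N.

Barycentric coordinates of M with respect to B_1B_2B_3: (2/5, 1/5, 2/5).
On side B_2B_3 the B_1-coordinate is zero; dropping M's B_1-weight 2/5 and renormalizing the remaining 1/5 : 2/5 gives weights 1/3, 2/3 on B_2, B_3.
N = (1/3)·(-1, 0) + (2/3)·(8, -1) = (5, -2/3).

(5, -2/3)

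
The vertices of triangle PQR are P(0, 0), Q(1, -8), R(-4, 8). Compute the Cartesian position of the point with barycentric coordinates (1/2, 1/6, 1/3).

(-7/6, 4/3)

S = (1/2)·P + (1/6)·Q + (1/3)·R.
x-coordinate: (1/2)·0 + (1/6)·1 + (1/3)·(-4) = -7/6.
y-coordinate: (1/2)·0 + (1/6)·(-8) + (1/3)·8 = 4/3.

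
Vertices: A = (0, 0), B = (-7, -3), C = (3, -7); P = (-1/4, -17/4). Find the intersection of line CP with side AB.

Barycentric coordinates of P with respect to ABC: (1/4, 1/4, 1/2).
On side AB the C-coordinate is zero; dropping P's C-weight 1/2 and renormalizing the remaining 1/4 : 1/4 gives weights 1/2, 1/2 on A, B.
Q = (1/2)·(0, 0) + (1/2)·(-7, -3) = (-7/2, -3/2).

(-7/2, -3/2)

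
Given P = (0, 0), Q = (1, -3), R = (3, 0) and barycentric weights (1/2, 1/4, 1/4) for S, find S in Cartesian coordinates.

(1, -3/4)

S = (1/2)·P + (1/4)·Q + (1/4)·R.
x-coordinate: (1/2)·0 + (1/4)·1 + (1/4)·3 = 1.
y-coordinate: (1/2)·0 + (1/4)·(-3) + (1/4)·0 = -3/4.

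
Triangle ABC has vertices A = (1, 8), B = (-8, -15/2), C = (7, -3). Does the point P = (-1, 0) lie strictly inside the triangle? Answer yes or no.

yes

Barycentric coordinates of P: (27/64, 35/96, 41/192).
The three coordinates are positive, positive, positive; a point is interior exactly when all three are positive.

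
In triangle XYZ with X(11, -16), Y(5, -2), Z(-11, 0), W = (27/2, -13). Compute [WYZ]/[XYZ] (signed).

[XYZ] = ½·(11·(-2−0) + 5·(0−(-16)) + (-11)·(-16−(-2))) = ½·(-22 + 80 + 154) = 106.
[WYZ] = ½·((27/2)·(-2−0) + 5·(0−(-13)) + (-11)·(-13−(-2))) = ½·(-27 + 65 + 121) = 159/2, so the ratio is (159/2)/106 = 3/4.

3/4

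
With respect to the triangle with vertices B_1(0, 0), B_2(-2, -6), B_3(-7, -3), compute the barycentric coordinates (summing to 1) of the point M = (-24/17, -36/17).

Signed area of the reference triangle: [B_1B_2B_3] = ½·(0·(-6−(-3)) + (-2)·(-3−0) + (-7)·(0−(-6))) = ½·(0 + 6 − 42) = -18.
[MB_2B_3] = ½·((-24/17)·(-6−(-3)) + (-2)·(-3−(-36/17)) + (-7)·(-36/17−(-6))) = ½·(72/17 + 30/17 − 462/17) = -180/17, so the B_1-coordinate is (-180/17)/(-18) = 10/17.
[B_1MB_3] = ½·(0·(-36/17−(-3)) + (-24/17)·(-3−0) + (-7)·(0−(-36/17))) = ½·(0 + 72/17 − 252/17) = -90/17, so the B_2-coordinate is 5/17.
[B_1B_2M] = ½·(0·(-6−(-36/17)) + (-2)·(-36/17−0) + (-24/17)·(0−(-6))) = ½·(0 + 72/17 − 144/17) = -36/17, so the B_3-coordinate is 2/17.

(10/17, 5/17, 2/17)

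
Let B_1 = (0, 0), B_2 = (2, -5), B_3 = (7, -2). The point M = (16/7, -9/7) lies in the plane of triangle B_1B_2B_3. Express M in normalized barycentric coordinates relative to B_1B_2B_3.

(4/7, 1/7, 2/7)

Signed area of the reference triangle: [B_1B_2B_3] = ½·(0·(-5−(-2)) + 2·(-2−0) + 7·(0−(-5))) = ½·(0 − 4 + 35) = 31/2.
[MB_2B_3] = ½·((16/7)·(-5−(-2)) + 2·(-2−(-9/7)) + 7·(-9/7−(-5))) = ½·(-48/7 − 10/7 + 26) = 62/7, so the B_1-coordinate is (62/7)/(31/2) = 4/7.
[B_1MB_3] = ½·(0·(-9/7−(-2)) + (16/7)·(-2−0) + 7·(0−(-9/7))) = ½·(0 − 32/7 + 9) = 31/14, so the B_2-coordinate is 1/7.
[B_1B_2M] = ½·(0·(-5−(-9/7)) + 2·(-9/7−0) + (16/7)·(0−(-5))) = ½·(0 − 18/7 + 80/7) = 31/7, so the B_3-coordinate is 2/7.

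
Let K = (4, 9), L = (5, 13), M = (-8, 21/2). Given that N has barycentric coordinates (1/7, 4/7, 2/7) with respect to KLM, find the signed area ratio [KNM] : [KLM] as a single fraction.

4/7

The signed ratio [KNM]/[KLM] equals the barycentric coordinate of N at vertex L, which is 4/7.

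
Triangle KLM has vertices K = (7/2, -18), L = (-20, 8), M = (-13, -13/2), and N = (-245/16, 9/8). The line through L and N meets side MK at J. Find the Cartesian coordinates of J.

Barycentric coordinates of N with respect to KLM: (1/8, 5/8, 1/4).
On side MK the L-coordinate is zero; dropping N's L-weight 5/8 and renormalizing the remaining 1/4 : 1/8 gives weights 2/3, 1/3 on M, K.
J = (2/3)·(-13, -13/2) + (1/3)·(7/2, -18) = (-15/2, -31/3).

(-15/2, -31/3)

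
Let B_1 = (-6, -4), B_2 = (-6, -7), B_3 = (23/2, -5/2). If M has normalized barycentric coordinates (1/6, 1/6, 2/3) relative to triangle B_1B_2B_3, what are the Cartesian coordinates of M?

(17/3, -7/2)

M = (1/6)·B_1 + (1/6)·B_2 + (2/3)·B_3.
x-coordinate: (1/6)·(-6) + (1/6)·(-6) + (2/3)·(23/2) = 17/3.
y-coordinate: (1/6)·(-4) + (1/6)·(-7) + (2/3)·(-5/2) = -7/2.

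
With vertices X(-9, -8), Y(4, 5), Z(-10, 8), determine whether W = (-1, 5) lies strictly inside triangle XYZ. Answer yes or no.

yes

Barycentric coordinates of W: (15/221, 141/221, 5/17).
The three coordinates are positive, positive, positive; a point is interior exactly when all three are positive.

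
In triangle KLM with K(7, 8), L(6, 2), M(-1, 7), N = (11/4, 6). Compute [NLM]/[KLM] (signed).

[KLM] = ½·(7·(2−7) + 6·(7−8) + (-1)·(8−2)) = ½·(-35 − 6 − 6) = -47/2.
[NLM] = ½·((11/4)·(2−7) + 6·(7−6) + (-1)·(6−2)) = ½·(-55/4 + 6 − 4) = -47/8, so the ratio is (-47/8)/(-47/2) = 1/4.

1/4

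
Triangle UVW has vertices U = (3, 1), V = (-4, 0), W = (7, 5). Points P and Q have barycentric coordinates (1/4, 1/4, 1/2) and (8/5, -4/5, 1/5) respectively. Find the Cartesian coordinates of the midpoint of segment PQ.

(253/40, 107/40)

Barycentric coordinates of the midpoint are the average: (37/40, -11/40, 7/20).
Converting: (37/40)·U + (-11/40)·V + (7/20)·W = (253/40, 107/40).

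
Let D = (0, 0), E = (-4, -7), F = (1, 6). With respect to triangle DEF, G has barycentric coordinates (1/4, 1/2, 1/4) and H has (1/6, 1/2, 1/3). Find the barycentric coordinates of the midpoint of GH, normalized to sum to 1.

Since both coordinate triples sum to 1, the midpoint's barycentrics are the componentwise average.
(1/4+1/6)/2 = 5/24; similarly 1/2 and 7/24.

(5/24, 1/2, 7/24)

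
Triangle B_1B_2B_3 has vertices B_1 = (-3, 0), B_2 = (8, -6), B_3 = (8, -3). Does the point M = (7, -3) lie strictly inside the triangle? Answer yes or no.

Barycentric coordinates of M: (1/11, 1/11, 9/11).
The three coordinates are positive, positive, positive; a point is interior exactly when all three are positive.

yes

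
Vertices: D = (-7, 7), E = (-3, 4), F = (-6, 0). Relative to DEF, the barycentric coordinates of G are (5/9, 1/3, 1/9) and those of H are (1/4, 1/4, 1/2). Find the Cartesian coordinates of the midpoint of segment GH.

Barycentric coordinates of the midpoint are the average: (29/72, 7/24, 11/36).
Converting: (29/72)·D + (7/24)·E + (11/36)·F = (-199/36, 287/72).

(-199/36, 287/72)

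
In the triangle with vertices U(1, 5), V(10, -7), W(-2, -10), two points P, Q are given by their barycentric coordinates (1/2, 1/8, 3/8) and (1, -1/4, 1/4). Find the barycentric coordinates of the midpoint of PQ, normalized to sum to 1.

(3/4, -1/16, 5/16)

Since both coordinate triples sum to 1, the midpoint's barycentrics are the componentwise average.
(1/2+1)/2 = 3/4; similarly -1/16 and 5/16.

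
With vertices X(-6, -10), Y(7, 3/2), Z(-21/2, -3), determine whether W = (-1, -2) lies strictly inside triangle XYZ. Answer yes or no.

yes

Barycentric coordinates of W: (101/571, 284/571, 186/571).
The three coordinates are positive, positive, positive; a point is interior exactly when all three are positive.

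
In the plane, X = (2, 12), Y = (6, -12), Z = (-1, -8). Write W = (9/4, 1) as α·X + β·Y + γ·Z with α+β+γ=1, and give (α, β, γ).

Signed area of the reference triangle: [XYZ] = ½·(2·(-12−(-8)) + 6·(-8−12) + (-1)·(12−(-12))) = ½·(-8 − 120 − 24) = -76.
[WYZ] = ½·((9/4)·(-12−(-8)) + 6·(-8−1) + (-1)·(1−(-12))) = ½·(-9 − 54 − 13) = -38, so the X-coordinate is (-38)/(-76) = 1/2.
[XWZ] = ½·(2·(1−(-8)) + (9/4)·(-8−12) + (-1)·(12−1)) = ½·(18 − 45 − 11) = -19, so the Y-coordinate is 1/4.
[XYW] = ½·(2·(-12−1) + 6·(1−12) + (9/4)·(12−(-12))) = ½·(-26 − 66 + 54) = -19, so the Z-coordinate is 1/4.

(1/2, 1/4, 1/4)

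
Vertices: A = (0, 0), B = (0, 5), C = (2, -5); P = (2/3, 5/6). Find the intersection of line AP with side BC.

Barycentric coordinates of P with respect to ABC: (1/6, 1/2, 1/3).
On side BC the A-coordinate is zero; dropping P's A-weight 1/6 and renormalizing the remaining 1/2 : 1/3 gives weights 3/5, 2/5 on B, C.
Q = (3/5)·(0, 5) + (2/5)·(2, -5) = (4/5, 1).

(4/5, 1)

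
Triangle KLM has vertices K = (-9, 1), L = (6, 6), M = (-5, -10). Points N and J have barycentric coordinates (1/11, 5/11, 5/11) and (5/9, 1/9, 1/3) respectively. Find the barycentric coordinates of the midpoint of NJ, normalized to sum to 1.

(32/99, 28/99, 13/33)

Since both coordinate triples sum to 1, the midpoint's barycentrics are the componentwise average.
(1/11+5/9)/2 = 32/99; similarly 28/99 and 13/33.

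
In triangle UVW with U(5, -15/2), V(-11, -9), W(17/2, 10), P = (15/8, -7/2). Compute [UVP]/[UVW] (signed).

1/4

[UVW] = ½·(5·(-9−10) + (-11)·(10−(-15/2)) + (17/2)·(-15/2−(-9))) = ½·(-95 − 385/2 + 51/4) = -1099/8.
[UVP] = ½·(5·(-9−(-7/2)) + (-11)·(-7/2−(-15/2)) + (15/8)·(-15/2−(-9))) = ½·(-55/2 − 44 + 45/16) = -1099/32, so the ratio is (-1099/32)/(-1099/8) = 1/4.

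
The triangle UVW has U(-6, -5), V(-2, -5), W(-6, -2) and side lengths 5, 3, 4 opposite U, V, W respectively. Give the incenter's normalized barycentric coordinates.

The incenter has barycentric coordinates proportional to the opposite side lengths: (5 : 3 : 4).
Normalizing by 5+3+4 = 12 gives (5/12, 1/4, 1/3).

(5/12, 1/4, 1/3)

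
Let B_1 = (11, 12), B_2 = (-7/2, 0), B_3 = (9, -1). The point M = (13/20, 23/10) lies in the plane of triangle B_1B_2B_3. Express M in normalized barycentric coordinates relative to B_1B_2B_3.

(1/5, 7/10, 1/10)

Signed area of the reference triangle: [B_1B_2B_3] = ½·(11·(0−(-1)) + (-7/2)·(-1−12) + 9·(12−0)) = ½·(11 + 91/2 + 108) = 329/4.
[MB_2B_3] = ½·((13/20)·(0−(-1)) + (-7/2)·(-1−(23/10)) + 9·(23/10−0)) = ½·(13/20 + 231/20 + 207/10) = 329/20, so the B_1-coordinate is (329/20)/(329/4) = 1/5.
[B_1MB_3] = ½·(11·(23/10−(-1)) + (13/20)·(-1−12) + 9·(12−(23/10))) = ½·(363/10 − 169/20 + 873/10) = 2303/40, so the B_2-coordinate is 7/10.
[B_1B_2M] = ½·(11·(0−(23/10)) + (-7/2)·(23/10−12) + (13/20)·(12−0)) = ½·(-253/10 + 679/20 + 39/5) = 329/40, so the B_3-coordinate is 1/10.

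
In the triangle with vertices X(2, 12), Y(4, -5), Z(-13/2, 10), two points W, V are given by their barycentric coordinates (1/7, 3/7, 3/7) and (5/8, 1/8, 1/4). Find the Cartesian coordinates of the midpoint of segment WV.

Barycentric coordinates of the midpoint are the average: (43/112, 31/112, 19/56).
Converting: (43/112)·X + (31/112)·Y + (19/56)·Z = (-37/112, 741/112).

(-37/112, 741/112)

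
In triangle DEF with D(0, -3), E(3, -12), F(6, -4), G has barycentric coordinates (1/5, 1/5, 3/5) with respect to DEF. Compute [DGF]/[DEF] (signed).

The signed ratio [DGF]/[DEF] equals the barycentric coordinate of G at vertex E, which is 1/5.

1/5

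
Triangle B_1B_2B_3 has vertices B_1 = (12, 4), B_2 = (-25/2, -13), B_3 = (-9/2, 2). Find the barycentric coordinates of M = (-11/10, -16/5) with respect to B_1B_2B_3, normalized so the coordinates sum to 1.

(2/5, 2/5, 1/5)

Signed area of the reference triangle: [B_1B_2B_3] = ½·(12·(-13−2) + (-25/2)·(2−4) + (-9/2)·(4−(-13))) = ½·(-180 + 25 − 153/2) = -463/4.
[MB_2B_3] = ½·((-11/10)·(-13−2) + (-25/2)·(2−(-16/5)) + (-9/2)·(-16/5−(-13))) = ½·(33/2 − 65 − 441/10) = -463/10, so the B_1-coordinate is (-463/10)/(-463/4) = 2/5.
[B_1MB_3] = ½·(12·(-16/5−2) + (-11/10)·(2−4) + (-9/2)·(4−(-16/5))) = ½·(-312/5 + 11/5 − 162/5) = -463/10, so the B_2-coordinate is 2/5.
[B_1B_2M] = ½·(12·(-13−(-16/5)) + (-25/2)·(-16/5−4) + (-11/10)·(4−(-13))) = ½·(-588/5 + 90 − 187/10) = -463/20, so the B_3-coordinate is 1/5.
Check: 2/5 + 2/5 + 1/5 = 1.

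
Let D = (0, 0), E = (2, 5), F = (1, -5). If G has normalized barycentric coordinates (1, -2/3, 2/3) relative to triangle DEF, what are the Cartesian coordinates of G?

(-2/3, -20/3)

G = 1·D + (-2/3)·E + (2/3)·F.
x-coordinate: 1·0 + (-2/3)·2 + (2/3)·1 = -2/3.
y-coordinate: 1·0 + (-2/3)·5 + (2/3)·(-5) = -20/3.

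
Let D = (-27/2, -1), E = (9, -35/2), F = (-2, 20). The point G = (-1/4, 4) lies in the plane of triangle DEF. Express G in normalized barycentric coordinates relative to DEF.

(1/6, 1/3, 1/2)

Signed area of the reference triangle: [DEF] = ½·((-27/2)·(-35/2−20) + 9·(20−(-1)) + (-2)·(-1−(-35/2))) = ½·(2025/4 + 189 − 33) = 2649/8.
[GEF] = ½·((-1/4)·(-35/2−20) + 9·(20−4) + (-2)·(4−(-35/2))) = ½·(75/8 + 144 − 43) = 883/16, so the D-coordinate is (883/16)/(2649/8) = 1/6.
[DGF] = ½·((-27/2)·(4−20) + (-1/4)·(20−(-1)) + (-2)·(-1−4)) = ½·(216 − 21/4 + 10) = 883/8, so the E-coordinate is 1/3.
[DEG] = ½·((-27/2)·(-35/2−4) + 9·(4−(-1)) + (-1/4)·(-1−(-35/2))) = ½·(1161/4 + 45 − 33/8) = 2649/16, so the F-coordinate is 1/2.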